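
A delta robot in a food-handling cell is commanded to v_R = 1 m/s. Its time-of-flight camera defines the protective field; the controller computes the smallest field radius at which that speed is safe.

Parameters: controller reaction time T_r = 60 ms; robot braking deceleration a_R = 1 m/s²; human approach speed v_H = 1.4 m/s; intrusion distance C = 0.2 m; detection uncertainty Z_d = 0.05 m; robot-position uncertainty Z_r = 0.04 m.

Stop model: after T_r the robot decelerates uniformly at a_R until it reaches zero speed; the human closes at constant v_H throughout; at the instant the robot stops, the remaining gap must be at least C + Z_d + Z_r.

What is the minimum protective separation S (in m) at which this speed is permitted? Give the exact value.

stop time T_s = 1/1 = 1.0000 s
reaction-phase robot travel = 1.0000·0.0600 = 0.0600 m
robot under decel: 1.0000²/(2·1.0000) = 0.5000 m
human over T_r+T_s: 1.4000·(0.0600+1.0000) = 1.4840 m
margins: 0.2000+0.0500+0.0400 = 0.2900 m
S_min ≈ 0.0600+0.5000+1.4840+0.2900  ⇒  S_min = 1167/500 m

S_min = 1167/500 m = 2.3340 m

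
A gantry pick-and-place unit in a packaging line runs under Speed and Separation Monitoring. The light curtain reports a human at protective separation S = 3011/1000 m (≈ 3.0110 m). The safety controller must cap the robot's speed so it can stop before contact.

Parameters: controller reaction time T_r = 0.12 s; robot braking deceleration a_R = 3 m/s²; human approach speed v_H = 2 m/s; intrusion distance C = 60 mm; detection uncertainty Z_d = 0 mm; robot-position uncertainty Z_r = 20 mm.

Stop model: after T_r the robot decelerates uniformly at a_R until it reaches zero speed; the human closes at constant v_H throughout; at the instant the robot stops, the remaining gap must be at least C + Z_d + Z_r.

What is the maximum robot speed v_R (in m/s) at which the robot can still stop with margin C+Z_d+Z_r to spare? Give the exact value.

v_R_max = 23/10 m/s = 2.3000 m/s

quadratic (1/6)·v² + (59/75)·v + (-2691/1000) = 0
  disc = (59/75)² − 4·(1/6)·(-2691/1000) = 54289/22500 ; √disc = 233/150
  v_R = (−(59/75) + 233/150) / (2·(1/6)) = 23/10 m/s
check:
braking lasts T_s = (23/10)/3 = 0.7667 s
reaction-phase robot travel = 2.3000·0.1200 = 0.2760 m
braking distance = 2.3000²/(2·3.0000) = 0.8817 m
human closes 2.0000·0.8867 = 1.7733 m
residual clearance needed = 0.0600+0.0000+0.0200 = 0.0800 m
sum ≈ 0.2760+0.8817+1.7733+0.0800 ≈ 3.0110 m = S ✓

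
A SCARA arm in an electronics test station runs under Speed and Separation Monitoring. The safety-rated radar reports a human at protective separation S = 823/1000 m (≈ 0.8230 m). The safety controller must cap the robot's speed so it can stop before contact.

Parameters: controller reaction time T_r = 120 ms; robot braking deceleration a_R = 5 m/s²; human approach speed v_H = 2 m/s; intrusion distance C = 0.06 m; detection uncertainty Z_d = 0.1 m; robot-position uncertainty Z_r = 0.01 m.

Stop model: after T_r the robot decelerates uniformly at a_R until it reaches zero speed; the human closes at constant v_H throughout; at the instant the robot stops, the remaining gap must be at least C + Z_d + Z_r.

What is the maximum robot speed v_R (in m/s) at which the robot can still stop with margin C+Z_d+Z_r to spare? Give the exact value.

quadratic (1/10)·v² + (13/25)·v + (-413/1000) = 0
  disc = (13/25)² − 4·(1/10)·(-413/1000) = 1089/2500 ; √disc = 33/50
  v_R = (−(13/25) + 33/50) / (2·(1/10)) = 7/10 m/s
check:
braking lasts T_s = (7/10)/5 = 0.1400 s
robot covers v_R·T_r = 0.7000·0.1200 = 0.0840 m before braking
braking distance = 0.7000²/(2·5.0000) = 0.0490 m
person approaches 2.0000·(0.1200+0.1400) = 0.5200 m
margins: 0.0600+0.1000+0.0100 = 0.1700 m
sum ≈ 0.0840+0.0490+0.5200+0.1700 ≈ 0.8230 m = S ✓

v_R_max = 7/10 m/s = 0.7000 m/s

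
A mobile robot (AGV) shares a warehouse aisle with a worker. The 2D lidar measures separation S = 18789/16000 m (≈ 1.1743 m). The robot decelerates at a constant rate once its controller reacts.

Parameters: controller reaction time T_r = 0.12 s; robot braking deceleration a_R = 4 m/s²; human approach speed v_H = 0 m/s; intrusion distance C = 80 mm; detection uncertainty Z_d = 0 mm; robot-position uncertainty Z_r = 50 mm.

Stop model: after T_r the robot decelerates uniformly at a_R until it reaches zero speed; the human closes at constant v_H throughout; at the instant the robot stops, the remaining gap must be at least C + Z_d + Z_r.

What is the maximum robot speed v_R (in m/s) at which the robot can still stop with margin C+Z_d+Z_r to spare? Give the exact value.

v_R_max = 49/20 m/s = 2.4500 m/s

quadratic (1/8)·v² + (3/25)·v + (-16709/16000) = 0
  disc = (3/25)² − 4·(1/8)·(-16709/16000) = 85849/160000 ; √disc = 293/400
  v_R = (−(3/25) + 293/400) / (2·(1/8)) = 49/20 m/s
check:
stop time T_s = (49/20)/4 = 0.6125 s
robot in T_r: 2.4500·0.1200 = 0.2940 m
robot covers 2.4500·0.6125 − ½·4.0000·0.6125² = 0.7503 m while stopping
human closes 0.0000·0.7325 = 0.0000 m
margins: 0.0800+0.0000+0.0500 = 0.1300 m
sum ≈ 0.2940+0.7503+0.0000+0.1300 ≈ 1.1743 m = S ✓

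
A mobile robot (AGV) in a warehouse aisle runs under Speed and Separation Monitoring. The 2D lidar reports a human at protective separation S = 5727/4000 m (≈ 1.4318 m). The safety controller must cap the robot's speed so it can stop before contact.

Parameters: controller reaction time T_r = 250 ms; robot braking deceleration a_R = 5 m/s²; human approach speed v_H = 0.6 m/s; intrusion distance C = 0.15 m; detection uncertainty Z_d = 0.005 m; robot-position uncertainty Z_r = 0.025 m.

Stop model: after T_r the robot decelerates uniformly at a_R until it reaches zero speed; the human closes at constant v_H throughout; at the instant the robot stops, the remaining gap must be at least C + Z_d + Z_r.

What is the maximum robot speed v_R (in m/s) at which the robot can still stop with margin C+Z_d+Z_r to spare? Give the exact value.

v_R_max = 39/20 m/s = 1.9500 m/s

quadratic (1/10)·v² + (37/100)·v + (-4407/4000) = 0
  disc = (37/100)² − 4·(1/10)·(-4407/4000) = 361/625 ; √disc = 19/25
  v_R = (−(37/100) + 19/25) / (2·(1/10)) = 39/20 m/s
check:
T_s = v_R/a_R = (39/20)/5 = 0.3900 s
reaction-phase robot travel = 1.9500·0.2500 = 0.4875 m
braking distance = 1.9500²/(2·5.0000) = 0.3802 m
human closes 0.6000·0.6400 = 0.3840 m
C+Z_d+Z_r = 0.1500+0.0050+0.0250 = 0.1800 m
sum ≈ 0.4875+0.3802+0.3840+0.1800 ≈ 1.4318 m = S ✓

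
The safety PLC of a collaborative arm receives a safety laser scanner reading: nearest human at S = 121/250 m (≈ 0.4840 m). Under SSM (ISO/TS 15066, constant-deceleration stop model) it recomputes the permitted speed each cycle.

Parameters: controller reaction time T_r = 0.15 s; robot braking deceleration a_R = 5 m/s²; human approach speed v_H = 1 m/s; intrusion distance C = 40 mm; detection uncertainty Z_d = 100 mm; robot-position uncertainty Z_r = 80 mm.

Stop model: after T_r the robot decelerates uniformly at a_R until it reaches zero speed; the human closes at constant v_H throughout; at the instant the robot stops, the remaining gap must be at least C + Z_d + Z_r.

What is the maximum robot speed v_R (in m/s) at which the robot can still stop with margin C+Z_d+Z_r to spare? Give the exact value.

v_R_max = 3/10 m/s = 0.3000 m/s

collect terms ⇒ (1/10)·v_R² + (7/20)·v_R + (-57/500) = 0
  disc = (7/20)² − 4·(1/10)·(-57/500) = 1681/10000 ; √disc = 41/100
  v_R = (−(7/20) + 41/100) / (2·(1/10)) = 3/10 m/s
check:
stop time T_s = (3/10)/5 = 0.0600 s
robot covers v_R·T_r = 0.3000·0.1500 = 0.0450 m before braking
robot covers 0.3000·0.0600 − ½·5.0000·0.0600² = 0.0090 m while stopping
person approaches 1.0000·(0.1500+0.0600) = 0.2100 m
residual clearance needed = 0.0400+0.1000+0.0800 = 0.2200 m
sum ≈ 0.0450+0.0090+0.2100+0.2200 ≈ 0.4840 m = S ✓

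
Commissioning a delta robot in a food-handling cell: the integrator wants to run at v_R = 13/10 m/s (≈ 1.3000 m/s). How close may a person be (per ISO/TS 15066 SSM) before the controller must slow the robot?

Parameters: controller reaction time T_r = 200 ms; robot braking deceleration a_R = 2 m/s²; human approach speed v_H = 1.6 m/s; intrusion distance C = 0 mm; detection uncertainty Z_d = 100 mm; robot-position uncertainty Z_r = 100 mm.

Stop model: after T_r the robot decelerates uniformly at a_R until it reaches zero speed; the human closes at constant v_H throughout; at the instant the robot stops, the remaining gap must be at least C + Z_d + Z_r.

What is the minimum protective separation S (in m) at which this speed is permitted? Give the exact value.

S_min = 897/400 m = 2.2425 m

T_s = v_R/a_R = (13/10)/2 = 0.6500 s
robot covers v_R·T_r = 1.3000·0.2000 = 0.2600 m before braking
braking distance = 1.3000²/(2·2.0000) = 0.4225 m
human over T_r+T_s: 1.6000·(0.2000+0.6500) = 1.3600 m
margins: 0.0000+0.1000+0.1000 = 0.2000 m
S_min ≈ 0.2600+0.4225+1.3600+0.2000  ⇒  S_min = 897/400 m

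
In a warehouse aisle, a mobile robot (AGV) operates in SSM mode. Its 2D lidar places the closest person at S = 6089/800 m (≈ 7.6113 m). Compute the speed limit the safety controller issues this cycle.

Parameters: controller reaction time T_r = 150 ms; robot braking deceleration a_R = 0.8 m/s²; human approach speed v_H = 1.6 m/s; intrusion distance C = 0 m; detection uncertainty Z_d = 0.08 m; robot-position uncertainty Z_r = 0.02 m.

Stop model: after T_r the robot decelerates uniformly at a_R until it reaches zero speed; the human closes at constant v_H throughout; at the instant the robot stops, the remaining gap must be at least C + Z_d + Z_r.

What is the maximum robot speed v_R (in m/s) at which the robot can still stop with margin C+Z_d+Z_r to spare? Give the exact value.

v_R_max = 21/10 m/s = 2.1000 m/s

quadratic (5/8)·v² + (43/20)·v + (-5817/800) = 0
  disc = (43/20)² − 4·(5/8)·(-5817/800) = 36481/1600 ; √disc = 191/40
  v_R = (−(43/20) + 191/40) / (2·(5/8)) = 21/10 m/s
check:
stop time T_s = (21/10)/(4/5) = 2.6250 s
reaction-phase robot travel = 2.1000·0.1500 = 0.3150 m
braking distance = 2.1000²/(2·0.8000) = 2.7563 m
person approaches 1.6000·(0.1500+2.6250) = 4.4400 m
C+Z_d+Z_r = 0.0000+0.0800+0.0200 = 0.1000 m
sum ≈ 0.3150+2.7563+4.4400+0.1000 ≈ 7.6113 m = S ✓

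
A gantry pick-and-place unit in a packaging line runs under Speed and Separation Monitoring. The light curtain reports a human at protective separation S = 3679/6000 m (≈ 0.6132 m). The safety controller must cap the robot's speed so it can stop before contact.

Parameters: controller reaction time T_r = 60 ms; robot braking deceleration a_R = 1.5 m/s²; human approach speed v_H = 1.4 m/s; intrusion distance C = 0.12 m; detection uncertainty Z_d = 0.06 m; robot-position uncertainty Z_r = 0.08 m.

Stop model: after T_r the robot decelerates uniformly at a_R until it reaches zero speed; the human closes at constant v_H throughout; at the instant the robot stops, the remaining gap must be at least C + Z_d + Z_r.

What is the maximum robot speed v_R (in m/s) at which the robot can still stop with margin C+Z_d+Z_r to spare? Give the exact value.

v_R_max = 1/4 m/s = 0.2500 m/s

at the boundary: (1/3)·v² + (149/150)·v + (-323/1200) = 0
  disc = (149/150)² − 4·(1/3)·(-323/1200) = 841/625 ; √disc = 29/25
  v_R = (−(149/150) + 29/25) / (2·(1/3)) = 1/4 m/s
check:
braking lasts T_s = (1/4)/(3/2) = 0.1667 s
robot in T_r: 0.2500·0.0600 = 0.0150 m
robot under decel: 0.2500²/(2·1.5000) = 0.0208 m
human closes 1.4000·0.2267 = 0.3173 m
residual clearance needed = 0.1200+0.0600+0.0800 = 0.2600 m
sum ≈ 0.0150+0.0208+0.3173+0.2600 ≈ 0.6132 m = S ✓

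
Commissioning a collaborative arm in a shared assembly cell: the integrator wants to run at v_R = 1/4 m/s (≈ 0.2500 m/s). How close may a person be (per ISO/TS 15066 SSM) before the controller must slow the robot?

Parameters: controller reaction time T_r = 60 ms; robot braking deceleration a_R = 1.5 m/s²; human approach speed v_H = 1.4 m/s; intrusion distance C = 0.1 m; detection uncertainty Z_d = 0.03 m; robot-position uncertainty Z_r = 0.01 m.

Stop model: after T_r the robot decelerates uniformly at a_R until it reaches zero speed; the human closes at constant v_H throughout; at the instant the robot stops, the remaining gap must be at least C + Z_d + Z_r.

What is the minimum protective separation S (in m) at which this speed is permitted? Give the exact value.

braking lasts T_s = (1/4)/(3/2) = 0.1667 s
robot in T_r: 0.2500·0.0600 = 0.0150 m
braking distance = 0.2500²/(2·1.5000) = 0.0208 m
human closes 1.4000·0.2267 = 0.3173 m
residual clearance needed = 0.1000+0.0300+0.0100 = 0.1400 m
S_min ≈ 0.0150+0.0208+0.3173+0.1400  ⇒  S_min = 2959/6000 m

S_min = 2959/6000 m = 0.4932 m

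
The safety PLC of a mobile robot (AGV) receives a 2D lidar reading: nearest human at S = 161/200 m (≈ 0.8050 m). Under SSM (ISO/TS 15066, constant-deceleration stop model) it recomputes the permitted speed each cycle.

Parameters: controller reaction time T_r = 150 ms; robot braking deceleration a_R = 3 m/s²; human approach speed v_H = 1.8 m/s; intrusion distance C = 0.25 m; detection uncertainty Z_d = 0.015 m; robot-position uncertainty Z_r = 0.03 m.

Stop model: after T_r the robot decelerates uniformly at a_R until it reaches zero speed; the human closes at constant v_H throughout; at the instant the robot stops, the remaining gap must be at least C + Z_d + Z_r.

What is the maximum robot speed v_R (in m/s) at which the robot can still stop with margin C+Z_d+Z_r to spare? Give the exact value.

at the boundary: (1/6)·v² + (3/4)·v + (-6/25) = 0
  disc = (3/4)² − 4·(1/6)·(-6/25) = 289/400 ; √disc = 17/20
  v_R = (−(3/4) + 17/20) / (2·(1/6)) = 3/10 m/s
check:
stop time T_s = (3/10)/3 = 0.1000 s
robot in T_r: 0.3000·0.1500 = 0.0450 m
robot covers 0.3000·0.1000 − ½·3.0000·0.1000² = 0.0150 m while stopping
human over T_r+T_s: 1.8000·(0.1500+0.1000) = 0.4500 m
margins: 0.2500+0.0150+0.0300 = 0.2950 m
sum ≈ 0.0450+0.0150+0.4500+0.2950 ≈ 0.8050 m = S ✓

v_R_max = 3/10 m/s = 0.3000 m/s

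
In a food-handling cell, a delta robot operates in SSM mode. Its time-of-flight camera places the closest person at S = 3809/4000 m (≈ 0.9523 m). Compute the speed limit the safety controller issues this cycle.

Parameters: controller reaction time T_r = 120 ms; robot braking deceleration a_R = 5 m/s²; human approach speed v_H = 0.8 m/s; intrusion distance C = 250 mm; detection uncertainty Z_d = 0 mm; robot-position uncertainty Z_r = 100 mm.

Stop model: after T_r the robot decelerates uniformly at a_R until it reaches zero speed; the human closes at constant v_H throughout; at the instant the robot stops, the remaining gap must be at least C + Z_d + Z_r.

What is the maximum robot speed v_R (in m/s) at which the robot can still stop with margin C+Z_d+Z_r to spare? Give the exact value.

v_R_max = 5/4 m/s = 1.2500 m/s

collect terms ⇒ (1/10)·v_R² + (7/25)·v_R + (-81/160) = 0
  disc = (7/25)² − 4·(1/10)·(-81/160) = 2809/10000 ; √disc = 53/100
  v_R = (−(7/25) + 53/100) / (2·(1/10)) = 5/4 m/s
check:
braking lasts T_s = (5/4)/5 = 0.2500 s
robot covers v_R·T_r = 1.2500·0.1200 = 0.1500 m before braking
braking distance = 1.2500²/(2·5.0000) = 0.1562 m
human over T_r+T_s: 0.8000·(0.1200+0.2500) = 0.2960 m
margins: 0.2500+0.0000+0.1000 = 0.3500 m
sum ≈ 0.1500+0.1562+0.2960+0.3500 ≈ 0.9523 m = S ✓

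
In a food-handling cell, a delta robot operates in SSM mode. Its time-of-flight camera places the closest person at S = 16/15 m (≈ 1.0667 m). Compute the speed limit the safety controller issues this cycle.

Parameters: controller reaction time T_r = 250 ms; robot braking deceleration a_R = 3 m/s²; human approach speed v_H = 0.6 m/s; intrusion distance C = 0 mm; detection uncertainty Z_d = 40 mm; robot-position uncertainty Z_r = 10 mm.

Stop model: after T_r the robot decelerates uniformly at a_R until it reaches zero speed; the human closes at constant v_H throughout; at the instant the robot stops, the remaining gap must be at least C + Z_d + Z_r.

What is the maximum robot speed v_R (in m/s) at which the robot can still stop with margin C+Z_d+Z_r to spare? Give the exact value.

quadratic (1/6)·v² + (9/20)·v + (-13/15) = 0
  disc = (9/20)² − 4·(1/6)·(-13/15) = 2809/3600 ; √disc = 53/60
  v_R = (−(9/20) + 53/60) / (2·(1/6)) = 13/10 m/s
check:
T_s = v_R/a_R = (13/10)/3 = 0.4333 s
robot covers v_R·T_r = 1.3000·0.2500 = 0.3250 m before braking
robot under decel: 1.3000²/(2·3.0000) = 0.2817 m
human closes 0.6000·0.6833 = 0.4100 m
residual clearance needed = 0.0000+0.0400+0.0100 = 0.0500 m
sum ≈ 0.3250+0.2817+0.4100+0.0500 ≈ 1.0667 m = S ✓

v_R_max = 13/10 m/s = 1.3000 m/s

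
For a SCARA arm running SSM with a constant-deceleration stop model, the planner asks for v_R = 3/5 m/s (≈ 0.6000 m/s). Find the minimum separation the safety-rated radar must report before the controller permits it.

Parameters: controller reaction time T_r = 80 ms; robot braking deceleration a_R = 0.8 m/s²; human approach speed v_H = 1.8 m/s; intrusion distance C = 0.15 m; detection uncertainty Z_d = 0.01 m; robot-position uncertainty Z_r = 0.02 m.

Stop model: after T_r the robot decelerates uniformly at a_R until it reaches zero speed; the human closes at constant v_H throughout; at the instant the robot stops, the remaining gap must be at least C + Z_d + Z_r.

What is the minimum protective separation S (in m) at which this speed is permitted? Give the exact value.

braking lasts T_s = (3/5)/(4/5) = 0.7500 s
robot in T_r: 0.6000·0.0800 = 0.0480 m
braking distance = 0.6000²/(2·0.8000) = 0.2250 m
human over T_r+T_s: 1.8000·(0.0800+0.7500) = 1.4940 m
residual clearance needed = 0.1500+0.0100+0.0200 = 0.1800 m
S_min ≈ 0.0480+0.2250+1.4940+0.1800  ⇒  S_min = 1947/1000 m

S_min = 1947/1000 m = 1.9470 m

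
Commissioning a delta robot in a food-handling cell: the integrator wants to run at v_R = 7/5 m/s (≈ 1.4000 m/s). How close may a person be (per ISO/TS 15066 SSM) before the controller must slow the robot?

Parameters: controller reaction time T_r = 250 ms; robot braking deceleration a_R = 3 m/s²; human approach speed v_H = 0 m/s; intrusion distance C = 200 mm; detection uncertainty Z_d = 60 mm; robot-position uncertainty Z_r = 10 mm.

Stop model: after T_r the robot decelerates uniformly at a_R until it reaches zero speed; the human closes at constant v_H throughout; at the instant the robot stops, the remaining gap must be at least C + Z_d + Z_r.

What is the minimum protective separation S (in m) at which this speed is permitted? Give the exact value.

S_min = 71/75 m = 0.9467 m

braking lasts T_s = (7/5)/3 = 0.4667 s
reaction-phase robot travel = 1.4000·0.2500 = 0.3500 m
braking distance = 1.4000²/(2·3.0000) = 0.3267 m
human closes 0.0000·0.7167 = 0.0000 m
C+Z_d+Z_r = 0.2000+0.0600+0.0100 = 0.2700 m
S_min ≈ 0.3500+0.3267+0.0000+0.2700  ⇒  S_min = 71/75 m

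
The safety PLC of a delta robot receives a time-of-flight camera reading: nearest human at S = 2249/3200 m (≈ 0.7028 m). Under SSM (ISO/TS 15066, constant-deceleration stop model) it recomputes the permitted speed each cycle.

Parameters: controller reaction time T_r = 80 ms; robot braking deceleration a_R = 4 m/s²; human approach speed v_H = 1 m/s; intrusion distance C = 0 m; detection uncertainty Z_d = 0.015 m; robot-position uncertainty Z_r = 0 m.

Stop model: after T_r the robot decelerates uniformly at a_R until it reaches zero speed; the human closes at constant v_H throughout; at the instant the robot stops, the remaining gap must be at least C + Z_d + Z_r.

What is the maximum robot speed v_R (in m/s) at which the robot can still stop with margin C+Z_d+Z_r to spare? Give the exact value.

v_R_max = 5/4 m/s = 1.2500 m/s

at the boundary: (1/8)·v² + (33/100)·v + (-389/640) = 0
  disc = (33/100)² − 4·(1/8)·(-389/640) = 66049/160000 ; √disc = 257/400
  v_R = (−(33/100) + 257/400) / (2·(1/8)) = 5/4 m/s
check:
T_s = v_R/a_R = (5/4)/4 = 0.3125 s
reaction-phase robot travel = 1.2500·0.0800 = 0.1000 m
robot covers 1.2500·0.3125 − ½·4.0000·0.3125² = 0.1953 m while stopping
person approaches 1.0000·(0.0800+0.3125) = 0.3925 m
C+Z_d+Z_r = 0.0000+0.0150+0.0000 = 0.0150 m
sum ≈ 0.1000+0.1953+0.3925+0.0150 ≈ 0.7028 m = S ✓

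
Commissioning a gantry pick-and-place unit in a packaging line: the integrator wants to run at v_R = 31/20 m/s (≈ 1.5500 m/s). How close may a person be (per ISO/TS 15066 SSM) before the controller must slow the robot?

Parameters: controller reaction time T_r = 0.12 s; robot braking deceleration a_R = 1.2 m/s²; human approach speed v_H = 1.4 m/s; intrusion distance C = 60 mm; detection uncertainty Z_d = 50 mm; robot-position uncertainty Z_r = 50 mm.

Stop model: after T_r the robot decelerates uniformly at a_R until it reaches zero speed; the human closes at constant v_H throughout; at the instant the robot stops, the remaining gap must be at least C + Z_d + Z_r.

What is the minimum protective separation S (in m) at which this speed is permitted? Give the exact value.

S_min = 26587/8000 m = 3.3234 m

braking lasts T_s = (31/20)/(6/5) = 1.2917 s
robot in T_r: 1.5500·0.1200 = 0.1860 m
braking distance = 1.5500²/(2·1.2000) = 1.0010 m
human closes 1.4000·1.4117 = 1.9763 m
C+Z_d+Z_r = 0.0600+0.0500+0.0500 = 0.1600 m
S_min ≈ 0.1860+1.0010+1.9763+0.1600  ⇒  S_min = 26587/8000 m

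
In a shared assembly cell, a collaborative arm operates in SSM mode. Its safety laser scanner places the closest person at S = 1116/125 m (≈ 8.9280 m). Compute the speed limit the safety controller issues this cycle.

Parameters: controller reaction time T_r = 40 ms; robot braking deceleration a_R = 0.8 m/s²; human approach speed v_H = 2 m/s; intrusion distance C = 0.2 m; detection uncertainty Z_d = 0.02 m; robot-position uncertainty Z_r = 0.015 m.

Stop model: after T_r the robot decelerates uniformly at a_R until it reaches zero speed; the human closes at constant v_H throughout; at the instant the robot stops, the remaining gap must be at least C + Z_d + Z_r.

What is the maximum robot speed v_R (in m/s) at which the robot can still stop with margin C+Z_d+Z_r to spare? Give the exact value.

v_R_max = 11/5 m/s = 2.2000 m/s

collect terms ⇒ (5/8)·v_R² + (127/50)·v_R + (-8613/1000) = 0
  disc = (127/50)² − 4·(5/8)·(-8613/1000) = 279841/10000 ; √disc = 529/100
  v_R = (−(127/50) + 529/100) / (2·(5/8)) = 11/5 m/s
check:
stop time T_s = (11/5)/(4/5) = 2.7500 s
robot in T_r: 2.2000·0.0400 = 0.0880 m
robot under decel: 2.2000²/(2·0.8000) = 3.0250 m
human closes 2.0000·2.7900 = 5.5800 m
residual clearance needed = 0.2000+0.0200+0.0150 = 0.2350 m
sum ≈ 0.0880+3.0250+5.5800+0.2350 ≈ 8.9280 m = S ✓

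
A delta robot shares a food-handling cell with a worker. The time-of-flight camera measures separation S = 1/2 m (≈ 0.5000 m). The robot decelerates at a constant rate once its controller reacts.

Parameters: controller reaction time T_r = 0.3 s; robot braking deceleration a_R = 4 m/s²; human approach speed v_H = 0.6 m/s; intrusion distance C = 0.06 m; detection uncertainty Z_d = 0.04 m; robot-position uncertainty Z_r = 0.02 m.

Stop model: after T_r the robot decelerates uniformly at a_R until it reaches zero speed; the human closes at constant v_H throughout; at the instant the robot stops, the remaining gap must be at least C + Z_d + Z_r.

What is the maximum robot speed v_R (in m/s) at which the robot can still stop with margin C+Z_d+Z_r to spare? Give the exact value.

collect terms ⇒ (1/8)·v_R² + (9/20)·v_R + (-1/5) = 0
  disc = (9/20)² − 4·(1/8)·(-1/5) = 121/400 ; √disc = 11/20
  v_R = (−(9/20) + 11/20) / (2·(1/8)) = 2/5 m/s
check:
stop time T_s = (2/5)/4 = 0.1000 s
reaction-phase robot travel = 0.4000·0.3000 = 0.1200 m
braking distance = 0.4000²/(2·4.0000) = 0.0200 m
person approaches 0.6000·(0.3000+0.1000) = 0.2400 m
residual clearance needed = 0.0600+0.0400+0.0200 = 0.1200 m
sum ≈ 0.1200+0.0200+0.2400+0.1200 ≈ 0.5000 m = S ✓

v_R_max = 2/5 m/s = 0.4000 m/s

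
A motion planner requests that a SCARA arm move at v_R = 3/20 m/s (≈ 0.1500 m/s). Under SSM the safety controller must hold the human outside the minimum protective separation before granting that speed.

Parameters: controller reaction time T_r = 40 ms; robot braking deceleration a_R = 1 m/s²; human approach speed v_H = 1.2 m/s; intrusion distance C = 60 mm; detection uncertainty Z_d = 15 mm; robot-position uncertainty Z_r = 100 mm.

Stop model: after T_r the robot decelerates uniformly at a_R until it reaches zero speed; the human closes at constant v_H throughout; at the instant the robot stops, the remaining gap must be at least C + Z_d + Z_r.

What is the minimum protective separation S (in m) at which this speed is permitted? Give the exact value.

T_s = v_R/a_R = (3/20)/1 = 0.1500 s
robot in T_r: 0.1500·0.0400 = 0.0060 m
robot covers 0.1500·0.1500 − ½·1.0000·0.1500² = 0.0112 m while stopping
human closes 1.2000·0.1900 = 0.2280 m
margins: 0.0600+0.0150+0.1000 = 0.1750 m
S_min ≈ 0.0060+0.0112+0.2280+0.1750  ⇒  S_min = 1681/4000 m

S_min = 1681/4000 m = 0.4203 m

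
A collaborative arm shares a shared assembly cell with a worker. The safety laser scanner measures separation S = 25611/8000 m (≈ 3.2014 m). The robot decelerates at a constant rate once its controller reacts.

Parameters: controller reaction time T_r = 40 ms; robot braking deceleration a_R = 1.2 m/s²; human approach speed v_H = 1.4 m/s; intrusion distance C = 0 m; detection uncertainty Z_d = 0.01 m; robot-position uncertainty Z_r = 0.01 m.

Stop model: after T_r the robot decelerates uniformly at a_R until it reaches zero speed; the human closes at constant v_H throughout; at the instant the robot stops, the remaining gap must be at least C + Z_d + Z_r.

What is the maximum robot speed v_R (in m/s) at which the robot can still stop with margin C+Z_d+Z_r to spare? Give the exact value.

v_R_max = 33/20 m/s = 1.6500 m/s

quadratic (5/12)·v² + (181/150)·v + (-25003/8000) = 0
  disc = (181/150)² − 4·(5/12)·(-25003/8000) = 2399401/360000 ; √disc = 1549/600
  v_R = (−(181/150) + 1549/600) / (2·(5/12)) = 33/20 m/s
check:
T_s = v_R/a_R = (33/20)/(6/5) = 1.3750 s
reaction-phase robot travel = 1.6500·0.0400 = 0.0660 m
robot covers 1.6500·1.3750 − ½·1.2000·1.3750² = 1.1344 m while stopping
person approaches 1.4000·(0.0400+1.3750) = 1.9810 m
C+Z_d+Z_r = 0.0000+0.0100+0.0100 = 0.0200 m
sum ≈ 0.0660+1.1344+1.9810+0.0200 ≈ 3.2014 m = S ✓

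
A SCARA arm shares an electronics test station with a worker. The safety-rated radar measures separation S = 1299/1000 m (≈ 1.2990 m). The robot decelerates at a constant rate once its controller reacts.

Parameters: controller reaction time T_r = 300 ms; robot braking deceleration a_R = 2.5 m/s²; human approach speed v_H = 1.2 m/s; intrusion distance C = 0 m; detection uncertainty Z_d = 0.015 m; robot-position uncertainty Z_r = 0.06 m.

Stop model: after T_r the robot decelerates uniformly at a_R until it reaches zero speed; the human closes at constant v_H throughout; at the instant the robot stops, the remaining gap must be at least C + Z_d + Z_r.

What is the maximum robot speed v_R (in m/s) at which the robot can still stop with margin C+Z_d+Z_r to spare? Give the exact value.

v_R_max = 9/10 m/s = 0.9000 m/s

collect terms ⇒ (1/5)·v_R² + (39/50)·v_R + (-108/125) = 0
  disc = (39/50)² − 4·(1/5)·(-108/125) = 3249/2500 ; √disc = 57/50
  v_R = (−(39/50) + 57/50) / (2·(1/5)) = 9/10 m/s
check:
braking lasts T_s = (9/10)/(5/2) = 0.3600 s
robot covers v_R·T_r = 0.9000·0.3000 = 0.2700 m before braking
robot under decel: 0.9000²/(2·2.5000) = 0.1620 m
human closes 1.2000·0.6600 = 0.7920 m
residual clearance needed = 0.0000+0.0150+0.0600 = 0.0750 m
sum ≈ 0.2700+0.1620+0.7920+0.0750 ≈ 1.2990 m = S ✓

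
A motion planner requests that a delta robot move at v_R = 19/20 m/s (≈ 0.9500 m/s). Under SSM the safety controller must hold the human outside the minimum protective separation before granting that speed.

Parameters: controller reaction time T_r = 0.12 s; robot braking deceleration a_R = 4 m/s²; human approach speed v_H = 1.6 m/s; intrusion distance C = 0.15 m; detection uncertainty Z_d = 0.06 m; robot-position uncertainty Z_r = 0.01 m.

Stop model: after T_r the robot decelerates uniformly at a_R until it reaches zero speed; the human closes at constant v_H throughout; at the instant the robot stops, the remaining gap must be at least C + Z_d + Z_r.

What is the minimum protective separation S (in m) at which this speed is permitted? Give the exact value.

T_s = v_R/a_R = (19/20)/4 = 0.2375 s
reaction-phase robot travel = 0.9500·0.1200 = 0.1140 m
robot covers 0.9500·0.2375 − ½·4.0000·0.2375² = 0.1128 m while stopping
person approaches 1.6000·(0.1200+0.2375) = 0.5720 m
C+Z_d+Z_r = 0.1500+0.0600+0.0100 = 0.2200 m
S_min ≈ 0.1140+0.1128+0.5720+0.2200  ⇒  S_min = 16301/16000 m

S_min = 16301/16000 m = 1.0188 m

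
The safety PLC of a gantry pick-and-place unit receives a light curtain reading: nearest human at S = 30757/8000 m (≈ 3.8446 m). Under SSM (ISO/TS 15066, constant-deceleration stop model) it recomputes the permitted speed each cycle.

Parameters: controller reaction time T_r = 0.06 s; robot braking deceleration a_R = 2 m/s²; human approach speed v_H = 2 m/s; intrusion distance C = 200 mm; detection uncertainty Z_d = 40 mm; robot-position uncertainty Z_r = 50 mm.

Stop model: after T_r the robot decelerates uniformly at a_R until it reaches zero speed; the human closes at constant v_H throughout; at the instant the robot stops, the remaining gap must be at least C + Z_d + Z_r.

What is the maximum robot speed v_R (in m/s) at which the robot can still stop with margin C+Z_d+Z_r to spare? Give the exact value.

v_R_max = 43/20 m/s = 2.1500 m/s

quadratic (1/4)·v² + (53/50)·v + (-27477/8000) = 0
  disc = (53/50)² − 4·(1/4)·(-27477/8000) = 182329/40000 ; √disc = 427/200
  v_R = (−(53/50) + 427/200) / (2·(1/4)) = 43/20 m/s
check:
stop time T_s = (43/20)/2 = 1.0750 s
robot covers v_R·T_r = 2.1500·0.0600 = 0.1290 m before braking
robot under decel: 2.1500²/(2·2.0000) = 1.1556 m
human over T_r+T_s: 2.0000·(0.0600+1.0750) = 2.2700 m
C+Z_d+Z_r = 0.2000+0.0400+0.0500 = 0.2900 m
sum ≈ 0.1290+1.1556+2.2700+0.2900 ≈ 3.8446 m = S ✓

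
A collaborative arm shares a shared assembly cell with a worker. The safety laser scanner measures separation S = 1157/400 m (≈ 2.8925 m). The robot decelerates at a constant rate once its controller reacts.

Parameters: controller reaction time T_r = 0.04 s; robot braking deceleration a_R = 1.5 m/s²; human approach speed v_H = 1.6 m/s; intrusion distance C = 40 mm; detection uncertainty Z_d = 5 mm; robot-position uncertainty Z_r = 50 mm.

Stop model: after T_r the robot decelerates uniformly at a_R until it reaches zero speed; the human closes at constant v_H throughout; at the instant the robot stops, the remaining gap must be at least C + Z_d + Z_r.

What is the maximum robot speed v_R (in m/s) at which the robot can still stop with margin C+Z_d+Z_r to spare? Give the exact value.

at the boundary: (1/3)·v² + (83/75)·v + (-5467/2000) = 0
  disc = (83/75)² − 4·(1/3)·(-5467/2000) = 109561/22500 ; √disc = 331/150
  v_R = (−(83/75) + 331/150) / (2·(1/3)) = 33/20 m/s
check:
stop time T_s = (33/20)/(3/2) = 1.1000 s
robot covers v_R·T_r = 1.6500·0.0400 = 0.0660 m before braking
braking distance = 1.6500²/(2·1.5000) = 0.9075 m
human over T_r+T_s: 1.6000·(0.0400+1.1000) = 1.8240 m
C+Z_d+Z_r = 0.0400+0.0050+0.0500 = 0.0950 m
sum ≈ 0.0660+0.9075+1.8240+0.0950 ≈ 2.8925 m = S ✓

v_R_max = 33/20 m/s = 1.6500 m/s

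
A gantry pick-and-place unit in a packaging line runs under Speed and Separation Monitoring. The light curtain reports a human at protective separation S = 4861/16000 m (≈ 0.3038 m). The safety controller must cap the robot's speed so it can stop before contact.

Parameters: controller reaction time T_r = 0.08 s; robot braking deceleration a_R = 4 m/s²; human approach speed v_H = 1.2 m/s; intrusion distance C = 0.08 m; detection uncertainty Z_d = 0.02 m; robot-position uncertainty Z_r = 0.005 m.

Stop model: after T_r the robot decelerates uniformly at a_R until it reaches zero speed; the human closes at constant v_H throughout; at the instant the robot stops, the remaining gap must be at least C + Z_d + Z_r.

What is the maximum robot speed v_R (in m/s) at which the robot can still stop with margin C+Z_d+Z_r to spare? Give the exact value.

v_R_max = 1/4 m/s = 0.2500 m/s

quadratic (1/8)·v² + (19/50)·v + (-329/3200) = 0
  disc = (19/50)² − 4·(1/8)·(-329/3200) = 31329/160000 ; √disc = 177/400
  v_R = (−(19/50) + 177/400) / (2·(1/8)) = 1/4 m/s
check:
T_s = v_R/a_R = (1/4)/4 = 0.0625 s
robot covers v_R·T_r = 0.2500·0.0800 = 0.0200 m before braking
robot under decel: 0.2500²/(2·4.0000) = 0.0078 m
human closes 1.2000·0.1425 = 0.1710 m
residual clearance needed = 0.0800+0.0200+0.0050 = 0.1050 m
sum ≈ 0.0200+0.0078+0.1710+0.1050 ≈ 0.3038 m = S ✓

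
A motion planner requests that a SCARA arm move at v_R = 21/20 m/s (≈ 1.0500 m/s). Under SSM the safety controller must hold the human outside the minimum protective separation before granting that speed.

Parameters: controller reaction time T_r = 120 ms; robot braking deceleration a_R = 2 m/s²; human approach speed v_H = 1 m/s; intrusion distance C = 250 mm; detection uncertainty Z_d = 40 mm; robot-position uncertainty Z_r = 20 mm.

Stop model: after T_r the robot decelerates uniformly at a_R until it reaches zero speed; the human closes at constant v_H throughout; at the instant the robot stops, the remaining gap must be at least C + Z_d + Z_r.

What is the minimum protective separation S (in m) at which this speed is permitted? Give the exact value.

S_min = 10853/8000 m = 1.3566 m

stop time T_s = (21/20)/2 = 0.5250 s
reaction-phase robot travel = 1.0500·0.1200 = 0.1260 m
robot under decel: 1.0500²/(2·2.0000) = 0.2756 m
human closes 1.0000·0.6450 = 0.6450 m
margins: 0.2500+0.0400+0.0200 = 0.3100 m
S_min ≈ 0.1260+0.2756+0.6450+0.3100  ⇒  S_min = 10853/8000 m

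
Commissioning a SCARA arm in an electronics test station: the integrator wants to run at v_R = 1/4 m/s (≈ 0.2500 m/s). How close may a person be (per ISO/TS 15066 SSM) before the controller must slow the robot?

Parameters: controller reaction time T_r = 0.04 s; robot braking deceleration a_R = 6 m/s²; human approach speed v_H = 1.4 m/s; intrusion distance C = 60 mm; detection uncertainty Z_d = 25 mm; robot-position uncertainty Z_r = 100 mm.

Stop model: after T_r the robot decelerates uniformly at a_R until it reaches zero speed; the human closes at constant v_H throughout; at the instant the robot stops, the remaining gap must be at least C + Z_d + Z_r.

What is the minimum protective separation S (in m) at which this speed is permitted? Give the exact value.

S_min = 7549/24000 m = 0.3145 m

braking lasts T_s = (1/4)/6 = 0.0417 s
reaction-phase robot travel = 0.2500·0.0400 = 0.0100 m
robot under decel: 0.2500²/(2·6.0000) = 0.0052 m
human over T_r+T_s: 1.4000·(0.0400+0.0417) = 0.1143 m
margins: 0.0600+0.0250+0.1000 = 0.1850 m
S_min ≈ 0.0100+0.0052+0.1143+0.1850  ⇒  S_min = 7549/24000 m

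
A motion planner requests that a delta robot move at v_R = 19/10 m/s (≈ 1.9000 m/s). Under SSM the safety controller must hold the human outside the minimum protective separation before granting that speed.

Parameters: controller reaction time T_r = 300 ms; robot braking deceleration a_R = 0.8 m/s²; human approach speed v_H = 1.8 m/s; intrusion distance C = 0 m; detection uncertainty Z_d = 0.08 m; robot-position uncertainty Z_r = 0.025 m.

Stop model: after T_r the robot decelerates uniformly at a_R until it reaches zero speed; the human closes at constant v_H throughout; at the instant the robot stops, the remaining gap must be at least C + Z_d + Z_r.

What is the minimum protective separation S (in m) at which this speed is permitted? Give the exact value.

braking lasts T_s = (19/10)/(4/5) = 2.3750 s
robot in T_r: 1.9000·0.3000 = 0.5700 m
braking distance = 1.9000²/(2·0.8000) = 2.2563 m
human over T_r+T_s: 1.8000·(0.3000+2.3750) = 4.8150 m
C+Z_d+Z_r = 0.0000+0.0800+0.0250 = 0.1050 m
S_min ≈ 0.5700+2.2563+4.8150+0.1050  ⇒  S_min = 6197/800 m

S_min = 6197/800 m = 7.7462 m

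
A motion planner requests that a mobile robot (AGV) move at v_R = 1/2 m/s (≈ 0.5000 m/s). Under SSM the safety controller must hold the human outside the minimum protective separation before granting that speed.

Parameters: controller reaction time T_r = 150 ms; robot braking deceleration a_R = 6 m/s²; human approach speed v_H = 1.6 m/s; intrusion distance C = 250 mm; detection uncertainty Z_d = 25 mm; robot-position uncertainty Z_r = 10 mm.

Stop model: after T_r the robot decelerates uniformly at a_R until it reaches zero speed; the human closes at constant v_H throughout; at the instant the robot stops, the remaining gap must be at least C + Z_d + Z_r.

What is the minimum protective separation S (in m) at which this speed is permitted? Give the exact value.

T_s = v_R/a_R = (1/2)/6 = 0.0833 s
robot covers v_R·T_r = 0.5000·0.1500 = 0.0750 m before braking
braking distance = 0.5000²/(2·6.0000) = 0.0208 m
person approaches 1.6000·(0.1500+0.0833) = 0.3733 m
C+Z_d+Z_r = 0.2500+0.0250+0.0100 = 0.2850 m
S_min ≈ 0.0750+0.0208+0.3733+0.2850  ⇒  S_min = 181/240 m

S_min = 181/240 m = 0.7542 m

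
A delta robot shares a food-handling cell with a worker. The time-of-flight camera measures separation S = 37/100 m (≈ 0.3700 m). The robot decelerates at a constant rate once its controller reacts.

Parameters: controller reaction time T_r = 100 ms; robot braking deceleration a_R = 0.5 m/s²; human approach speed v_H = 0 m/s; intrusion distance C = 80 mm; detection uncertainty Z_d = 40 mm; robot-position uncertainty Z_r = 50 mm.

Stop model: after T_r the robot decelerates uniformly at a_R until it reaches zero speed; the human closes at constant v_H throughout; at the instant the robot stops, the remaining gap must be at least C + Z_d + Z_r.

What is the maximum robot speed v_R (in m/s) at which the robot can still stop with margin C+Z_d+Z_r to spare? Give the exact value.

at the boundary: (1)·v² + (1/10)·v + (-1/5) = 0
  disc = (1/10)² − 4·(1)·(-1/5) = 81/100 ; √disc = 9/10
  v_R = (−(1/10) + 9/10) / (2·(1)) = 2/5 m/s
check:
T_s = v_R/a_R = (2/5)/(1/2) = 0.8000 s
robot in T_r: 0.4000·0.1000 = 0.0400 m
robot covers 0.4000·0.8000 − ½·0.5000·0.8000² = 0.1600 m while stopping
person approaches 0.0000·(0.1000+0.8000) = 0.0000 m
margins: 0.0800+0.0400+0.0500 = 0.1700 m
sum ≈ 0.0400+0.1600+0.0000+0.1700 ≈ 0.3700 m = S ✓

v_R_max = 2/5 m/s = 0.4000 m/s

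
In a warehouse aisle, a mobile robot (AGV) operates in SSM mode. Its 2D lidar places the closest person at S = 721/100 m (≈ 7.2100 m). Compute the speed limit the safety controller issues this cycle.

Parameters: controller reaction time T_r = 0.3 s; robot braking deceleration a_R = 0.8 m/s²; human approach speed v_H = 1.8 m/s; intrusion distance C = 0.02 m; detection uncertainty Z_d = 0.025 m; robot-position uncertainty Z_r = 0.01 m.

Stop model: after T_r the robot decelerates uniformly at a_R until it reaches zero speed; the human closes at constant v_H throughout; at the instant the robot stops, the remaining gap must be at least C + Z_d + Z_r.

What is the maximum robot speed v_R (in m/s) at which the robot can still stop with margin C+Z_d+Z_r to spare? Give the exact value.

quadratic (5/8)·v² + (51/20)·v + (-1323/200) = 0
  disc = (51/20)² − 4·(5/8)·(-1323/200) = 576/25 ; √disc = 24/5
  v_R = (−(51/20) + 24/5) / (2·(5/8)) = 9/5 m/s
check:
stop time T_s = (9/5)/(4/5) = 2.2500 s
robot in T_r: 1.8000·0.3000 = 0.5400 m
robot covers 1.8000·2.2500 − ½·0.8000·2.2500² = 2.0250 m while stopping
human over T_r+T_s: 1.8000·(0.3000+2.2500) = 4.5900 m
C+Z_d+Z_r = 0.0200+0.0250+0.0100 = 0.0550 m
sum ≈ 0.5400+2.0250+4.5900+0.0550 ≈ 7.2100 m = S ✓

v_R_max = 9/5 m/s = 1.8000 m/s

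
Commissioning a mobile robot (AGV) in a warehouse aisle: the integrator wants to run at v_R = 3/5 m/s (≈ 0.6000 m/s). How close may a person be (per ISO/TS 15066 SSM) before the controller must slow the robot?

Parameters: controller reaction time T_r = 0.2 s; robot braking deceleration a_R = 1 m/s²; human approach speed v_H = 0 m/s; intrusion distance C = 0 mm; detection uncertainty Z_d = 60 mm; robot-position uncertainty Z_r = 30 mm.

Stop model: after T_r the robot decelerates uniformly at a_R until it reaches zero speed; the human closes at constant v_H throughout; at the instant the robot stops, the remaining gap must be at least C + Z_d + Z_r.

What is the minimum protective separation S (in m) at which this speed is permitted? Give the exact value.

S_min = 39/100 m = 0.3900 m

T_s = v_R/a_R = (3/5)/1 = 0.6000 s
robot in T_r: 0.6000·0.2000 = 0.1200 m
braking distance = 0.6000²/(2·1.0000) = 0.1800 m
person approaches 0.0000·(0.2000+0.6000) = 0.0000 m
C+Z_d+Z_r = 0.0000+0.0600+0.0300 = 0.0900 m
S_min ≈ 0.1200+0.1800+0.0000+0.0900  ⇒  S_min = 39/100 m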